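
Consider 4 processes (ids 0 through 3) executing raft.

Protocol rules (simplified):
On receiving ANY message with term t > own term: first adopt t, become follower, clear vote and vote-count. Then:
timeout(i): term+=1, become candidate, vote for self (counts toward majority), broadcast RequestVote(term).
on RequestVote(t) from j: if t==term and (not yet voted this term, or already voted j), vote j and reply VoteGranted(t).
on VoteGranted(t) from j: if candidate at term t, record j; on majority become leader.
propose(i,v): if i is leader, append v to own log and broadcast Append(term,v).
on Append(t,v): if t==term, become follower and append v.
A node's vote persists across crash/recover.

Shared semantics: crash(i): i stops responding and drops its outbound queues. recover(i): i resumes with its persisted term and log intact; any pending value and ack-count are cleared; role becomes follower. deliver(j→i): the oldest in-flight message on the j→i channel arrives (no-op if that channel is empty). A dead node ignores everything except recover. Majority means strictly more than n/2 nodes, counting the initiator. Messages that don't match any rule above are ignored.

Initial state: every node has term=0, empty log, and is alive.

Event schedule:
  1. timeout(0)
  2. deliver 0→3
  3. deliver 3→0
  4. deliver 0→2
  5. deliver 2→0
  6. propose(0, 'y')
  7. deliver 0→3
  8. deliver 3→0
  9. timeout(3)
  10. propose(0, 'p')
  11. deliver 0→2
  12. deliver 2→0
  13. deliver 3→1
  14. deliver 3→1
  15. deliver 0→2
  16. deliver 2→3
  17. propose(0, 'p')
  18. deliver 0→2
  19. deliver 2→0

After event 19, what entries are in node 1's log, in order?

empty

after 1 — timeout(0): n0:cand/t1/[-]
after 2 — deliver 0→3: n3:foll/t1/[-]
after 3 — deliver 3→0: ·
after 4 — deliver 0→2: n2:foll/t1/[-]
after 5 — deliver 2→0: n0:lead/t1/[-]
after 6 — propose(0,'y'): n0:lead/t1/[y]
after 7 — deliver 0→3: n3:foll/t1/[y]
after 8 — deliver 3→0: ·
after 9 — timeout(3): n3:cand/t2/[y]
after 10 — propose(0,'p'): n0:lead/t1/[y,p]
after 11 — deliver 0→2: n2:foll/t1/[y]
after 12 — deliver 2→0: ·
after 13 — deliver 3→1: n1:foll/t2/[-]
after 14 — deliver 3→1: ·
after 15 — deliver 0→2: n2:foll/t1/[y,p]
after 16 — deliver 2→3: ·
after 17 — propose(0,'p'): n0:lead/t1/[y,p,p]
after 18 — deliver 0→2: n2:foll/t1/[y,p,p]
after 19 — deliver 2→0: ·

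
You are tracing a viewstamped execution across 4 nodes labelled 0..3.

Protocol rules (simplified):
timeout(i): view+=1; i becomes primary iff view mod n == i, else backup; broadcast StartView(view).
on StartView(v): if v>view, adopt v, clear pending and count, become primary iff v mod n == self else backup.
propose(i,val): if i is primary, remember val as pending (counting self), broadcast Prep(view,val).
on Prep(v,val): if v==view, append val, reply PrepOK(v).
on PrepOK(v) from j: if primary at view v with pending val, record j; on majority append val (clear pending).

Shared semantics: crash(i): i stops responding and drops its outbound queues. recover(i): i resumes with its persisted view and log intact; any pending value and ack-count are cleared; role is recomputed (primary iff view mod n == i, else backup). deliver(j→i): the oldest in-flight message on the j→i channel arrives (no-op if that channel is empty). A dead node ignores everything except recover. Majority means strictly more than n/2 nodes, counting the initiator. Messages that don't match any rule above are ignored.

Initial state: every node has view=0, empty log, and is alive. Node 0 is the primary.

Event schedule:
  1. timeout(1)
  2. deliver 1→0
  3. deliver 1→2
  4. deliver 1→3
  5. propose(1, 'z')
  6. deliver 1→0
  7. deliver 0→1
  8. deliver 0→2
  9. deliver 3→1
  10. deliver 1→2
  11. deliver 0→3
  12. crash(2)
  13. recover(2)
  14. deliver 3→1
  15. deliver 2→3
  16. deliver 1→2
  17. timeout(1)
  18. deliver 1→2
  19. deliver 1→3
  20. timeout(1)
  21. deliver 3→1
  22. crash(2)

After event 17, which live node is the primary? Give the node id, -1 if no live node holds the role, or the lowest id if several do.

step 1 timeout(1): 1={prim,v=1,log=-}
step 2 deliver 1→0: 0={back,v=1,log=-}
step 3 deliver 1→2: 2={back,v=1,log=-}
step 4 deliver 1→3: 3={back,v=1,log=-}
step 5 propose(1,'z'): —
step 6 deliver 1→0: 0={back,v=1,log=z}
step 7 deliver 0→1: —
step 8 deliver 0→2: —
step 9 deliver 3→1: —
step 10 deliver 1→2: 2={back,v=1,log=z}
step 11 deliver 0→3: —
step 12 crash(2): 2={✗back,v=1,log=z}
step 13 recover(2): 2={back,v=1,log=z}
step 14 deliver 3→1: —
step 15 deliver 2→3: —
step 16 deliver 1→2: —
step 17 timeout(1): 1={back,v=2,log=-}

-1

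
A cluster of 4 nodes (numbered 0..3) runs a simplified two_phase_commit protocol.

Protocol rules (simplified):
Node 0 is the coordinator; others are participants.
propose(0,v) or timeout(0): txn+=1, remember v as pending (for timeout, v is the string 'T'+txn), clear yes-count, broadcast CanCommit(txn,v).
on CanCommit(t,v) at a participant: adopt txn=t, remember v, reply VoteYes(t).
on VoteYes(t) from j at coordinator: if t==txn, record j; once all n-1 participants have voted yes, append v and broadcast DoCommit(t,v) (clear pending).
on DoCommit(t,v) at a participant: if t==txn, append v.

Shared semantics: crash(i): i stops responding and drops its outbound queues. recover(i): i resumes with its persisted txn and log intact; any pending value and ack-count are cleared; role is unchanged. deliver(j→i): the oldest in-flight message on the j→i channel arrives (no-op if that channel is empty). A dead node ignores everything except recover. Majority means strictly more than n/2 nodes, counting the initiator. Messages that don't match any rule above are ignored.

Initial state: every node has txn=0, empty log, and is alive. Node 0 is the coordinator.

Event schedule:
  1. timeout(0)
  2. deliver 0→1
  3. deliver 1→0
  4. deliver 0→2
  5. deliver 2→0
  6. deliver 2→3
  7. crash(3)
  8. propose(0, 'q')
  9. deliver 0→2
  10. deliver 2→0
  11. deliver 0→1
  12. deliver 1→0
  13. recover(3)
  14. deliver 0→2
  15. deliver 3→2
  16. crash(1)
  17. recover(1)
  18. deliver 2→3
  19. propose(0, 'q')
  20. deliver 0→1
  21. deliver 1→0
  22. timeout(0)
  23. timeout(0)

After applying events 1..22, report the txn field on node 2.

after 1 — timeout(0): n0:coor/t1/[-]
after 2 — deliver 0→1: n1:part/t1/[-]
after 3 — deliver 1→0: ·
after 4 — deliver 0→2: n2:part/t1/[-]
after 5 — deliver 2→0: ·
after 6 — deliver 2→3: ·
after 7 — crash(3): n3:✗part/t0/[-]
after 8 — propose(0,'q'): n0:coor/t2/[-]
after 9 — deliver 0→2: n2:part/t2/[-]
after 10 — deliver 2→0: ·
after 11 — deliver 0→1: n1:part/t2/[-]
after 12 — deliver 1→0: ·
after 13 — recover(3): n3:part/t0/[-]
after 14 — deliver 0→2: ·
after 15 — deliver 3→2: ·
after 16 — crash(1): n1:✗part/t2/[-]
after 17 — recover(1): n1:part/t2/[-]
after 18 — deliver 2→3: ·
after 19 — propose(0,'q'): n0:coor/t3/[-]
after 20 — deliver 0→1: n1:part/t3/[-]
after 21 — deliver 1→0: ·
after 22 — timeout(0): n0:coor/t4/[-]

2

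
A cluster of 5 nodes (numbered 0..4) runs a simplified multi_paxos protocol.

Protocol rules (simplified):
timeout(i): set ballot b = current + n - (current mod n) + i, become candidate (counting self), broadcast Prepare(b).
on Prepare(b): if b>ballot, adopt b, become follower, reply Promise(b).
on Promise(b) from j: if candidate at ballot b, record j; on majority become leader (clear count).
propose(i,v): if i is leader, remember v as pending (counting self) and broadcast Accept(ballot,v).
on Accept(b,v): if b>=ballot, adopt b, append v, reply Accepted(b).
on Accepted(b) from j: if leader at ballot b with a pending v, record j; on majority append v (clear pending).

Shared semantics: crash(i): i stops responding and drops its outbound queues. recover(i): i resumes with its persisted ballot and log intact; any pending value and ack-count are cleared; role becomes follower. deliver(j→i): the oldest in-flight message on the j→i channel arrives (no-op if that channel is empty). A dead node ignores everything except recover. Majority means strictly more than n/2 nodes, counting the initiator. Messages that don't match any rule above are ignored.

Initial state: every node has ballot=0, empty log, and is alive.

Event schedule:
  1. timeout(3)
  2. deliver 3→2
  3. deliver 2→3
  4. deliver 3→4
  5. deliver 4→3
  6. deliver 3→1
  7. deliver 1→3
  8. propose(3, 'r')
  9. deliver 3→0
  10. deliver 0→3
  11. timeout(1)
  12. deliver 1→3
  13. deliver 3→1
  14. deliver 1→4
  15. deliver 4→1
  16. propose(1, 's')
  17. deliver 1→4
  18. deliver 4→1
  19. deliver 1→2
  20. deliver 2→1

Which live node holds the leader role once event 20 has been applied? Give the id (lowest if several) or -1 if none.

after 1 — timeout(3): n3:cand/b8/[-]
after 2 — deliver 3→2: n2:foll/b8/[-]
after 3 — deliver 2→3: ·
after 4 — deliver 3→4: n4:foll/b8/[-]
after 5 — deliver 4→3: n3:lead/b8/[-]
after 6 — deliver 3→1: n1:foll/b8/[-]
after 7 — deliver 1→3: ·
after 8 — propose(3,'r'): ·
after 9 — deliver 3→0: n0:foll/b8/[-]
after 10 — deliver 0→3: ·
after 11 — timeout(1): n1:cand/b11/[-]
after 12 — deliver 1→3: n3:foll/b11/[-]
after 13 — deliver 3→1: ·
after 14 — deliver 1→4: n4:foll/b11/[-]
after 15 — deliver 4→1: ·
after 16 — propose(1,'s'): ·
after 17 — deliver 1→4: ·
after 18 — deliver 4→1: ·
after 19 — deliver 1→2: n2:foll/b11/[-]
after 20 — deliver 2→1: n1:lead/b11/[-]

1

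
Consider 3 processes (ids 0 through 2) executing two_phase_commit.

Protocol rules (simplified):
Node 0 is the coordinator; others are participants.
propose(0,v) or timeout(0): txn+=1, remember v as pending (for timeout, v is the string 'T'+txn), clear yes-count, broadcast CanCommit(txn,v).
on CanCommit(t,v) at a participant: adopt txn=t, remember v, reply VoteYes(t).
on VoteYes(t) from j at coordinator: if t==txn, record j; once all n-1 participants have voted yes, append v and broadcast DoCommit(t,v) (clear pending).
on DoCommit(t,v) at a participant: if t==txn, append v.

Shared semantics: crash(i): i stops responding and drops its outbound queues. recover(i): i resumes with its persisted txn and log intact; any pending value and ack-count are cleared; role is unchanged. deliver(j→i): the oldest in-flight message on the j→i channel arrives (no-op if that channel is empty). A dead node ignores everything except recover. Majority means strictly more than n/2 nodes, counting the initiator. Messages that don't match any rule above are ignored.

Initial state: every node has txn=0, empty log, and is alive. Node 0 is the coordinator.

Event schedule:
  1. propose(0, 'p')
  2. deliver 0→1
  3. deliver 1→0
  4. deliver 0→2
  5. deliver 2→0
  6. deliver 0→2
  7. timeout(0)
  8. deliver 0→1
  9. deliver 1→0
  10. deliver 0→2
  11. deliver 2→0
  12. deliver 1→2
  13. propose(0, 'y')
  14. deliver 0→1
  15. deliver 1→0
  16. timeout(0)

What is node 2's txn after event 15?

after 1 — propose(0,'p'): n0:coor/t1/[-]
after 2 — deliver 0→1: n1:part/t1/[-]
after 3 — deliver 1→0: ·
after 4 — deliver 0→2: n2:part/t1/[-]
after 5 — deliver 2→0: n0:coor/t1/[p]
after 6 — deliver 0→2: n2:part/t1/[p]
after 7 — timeout(0): n0:coor/t2/[p]
after 8 — deliver 0→1: n1:part/t1/[p]
after 9 — deliver 1→0: ·
after 10 — deliver 0→2: n2:part/t2/[p]
after 11 — deliver 2→0: ·
after 12 — deliver 1→2: ·
after 13 — propose(0,'y'): n0:coor/t3/[p]
after 14 — deliver 0→1: n1:part/t2/[p]
after 15 — deliver 1→0: ·

2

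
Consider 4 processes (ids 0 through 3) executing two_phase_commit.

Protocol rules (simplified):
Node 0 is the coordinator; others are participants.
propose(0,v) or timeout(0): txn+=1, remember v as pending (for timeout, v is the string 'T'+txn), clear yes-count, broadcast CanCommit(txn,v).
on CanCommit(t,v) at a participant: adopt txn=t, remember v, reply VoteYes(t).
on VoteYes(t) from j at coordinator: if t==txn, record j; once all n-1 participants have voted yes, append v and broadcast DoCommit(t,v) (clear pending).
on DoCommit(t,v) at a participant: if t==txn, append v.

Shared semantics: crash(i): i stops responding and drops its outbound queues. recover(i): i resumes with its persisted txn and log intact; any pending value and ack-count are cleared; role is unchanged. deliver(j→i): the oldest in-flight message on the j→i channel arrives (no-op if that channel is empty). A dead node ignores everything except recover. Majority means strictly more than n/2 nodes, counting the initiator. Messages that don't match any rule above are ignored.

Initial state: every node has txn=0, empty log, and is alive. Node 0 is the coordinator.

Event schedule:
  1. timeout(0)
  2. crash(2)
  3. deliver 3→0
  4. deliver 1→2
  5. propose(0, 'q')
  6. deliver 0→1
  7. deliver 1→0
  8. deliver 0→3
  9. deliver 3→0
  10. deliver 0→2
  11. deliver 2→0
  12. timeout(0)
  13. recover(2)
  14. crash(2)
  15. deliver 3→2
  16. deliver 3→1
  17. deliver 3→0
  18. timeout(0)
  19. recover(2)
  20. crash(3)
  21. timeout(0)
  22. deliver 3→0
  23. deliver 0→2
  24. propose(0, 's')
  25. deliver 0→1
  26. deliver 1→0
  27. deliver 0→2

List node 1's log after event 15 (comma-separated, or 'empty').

[1] timeout(0) → N0(coor t1 [-])
[2] crash(2) → N2(✗part t0 [-])
[3] deliver 3→0 → ∅
[4] deliver 1→2 → ∅
[5] propose(0,'q') → N0(coor t2 [-])
[6] deliver 0→1 → N1(part t1 [-])
[7] deliver 1→0 → ∅
[8] deliver 0→3 → N3(part t1 [-])
[9] deliver 3→0 → ∅
[10] deliver 0→2 → ∅
[11] deliver 2→0 → ∅
[12] timeout(0) → N0(coor t3 [-])
[13] recover(2) → N2(part t0 [-])
[14] crash(2) → N2(✗part t0 [-])
[15] deliver 3→2 → ∅

empty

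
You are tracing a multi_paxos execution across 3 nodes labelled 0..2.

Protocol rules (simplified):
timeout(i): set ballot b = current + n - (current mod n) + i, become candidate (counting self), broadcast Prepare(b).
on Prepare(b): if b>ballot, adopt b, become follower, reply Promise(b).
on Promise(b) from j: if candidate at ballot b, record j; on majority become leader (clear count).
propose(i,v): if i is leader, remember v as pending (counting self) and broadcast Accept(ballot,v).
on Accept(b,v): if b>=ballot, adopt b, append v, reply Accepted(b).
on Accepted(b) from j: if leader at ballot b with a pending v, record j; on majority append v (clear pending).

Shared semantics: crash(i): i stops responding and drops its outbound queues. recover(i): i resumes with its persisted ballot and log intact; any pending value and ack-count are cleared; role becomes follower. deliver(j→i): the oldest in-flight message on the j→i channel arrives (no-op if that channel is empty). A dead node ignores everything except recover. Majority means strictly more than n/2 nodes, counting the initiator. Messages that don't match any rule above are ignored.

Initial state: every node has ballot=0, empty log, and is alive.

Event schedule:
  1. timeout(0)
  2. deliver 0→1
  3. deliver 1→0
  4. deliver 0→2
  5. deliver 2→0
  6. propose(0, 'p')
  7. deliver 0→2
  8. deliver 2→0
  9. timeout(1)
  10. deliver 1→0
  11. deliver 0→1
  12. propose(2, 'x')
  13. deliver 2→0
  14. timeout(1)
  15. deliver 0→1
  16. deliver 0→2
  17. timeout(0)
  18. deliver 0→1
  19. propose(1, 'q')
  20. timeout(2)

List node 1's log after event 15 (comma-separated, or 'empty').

empty

1. timeout(0):  <0:cand b3 ->
2. deliver 0→1:  <1:foll b3 ->
3. deliver 1→0:  <0:lead b3 ->
4. deliver 0→2:  <2:foll b3 ->
5. deliver 2→0:  nop
6. propose(0,'p'):  nop
7. deliver 0→2:  <2:foll b3 p>
8. deliver 2→0:  <0:lead b3 p>
9. timeout(1):  <1:cand b7 ->
10. deliver 1→0:  <0:foll b7 p>
11. deliver 0→1:  nop
12. propose(2,'x'):  nop
13. deliver 2→0:  nop
14. timeout(1):  <1:cand b10 ->
15. deliver 0→1:  nop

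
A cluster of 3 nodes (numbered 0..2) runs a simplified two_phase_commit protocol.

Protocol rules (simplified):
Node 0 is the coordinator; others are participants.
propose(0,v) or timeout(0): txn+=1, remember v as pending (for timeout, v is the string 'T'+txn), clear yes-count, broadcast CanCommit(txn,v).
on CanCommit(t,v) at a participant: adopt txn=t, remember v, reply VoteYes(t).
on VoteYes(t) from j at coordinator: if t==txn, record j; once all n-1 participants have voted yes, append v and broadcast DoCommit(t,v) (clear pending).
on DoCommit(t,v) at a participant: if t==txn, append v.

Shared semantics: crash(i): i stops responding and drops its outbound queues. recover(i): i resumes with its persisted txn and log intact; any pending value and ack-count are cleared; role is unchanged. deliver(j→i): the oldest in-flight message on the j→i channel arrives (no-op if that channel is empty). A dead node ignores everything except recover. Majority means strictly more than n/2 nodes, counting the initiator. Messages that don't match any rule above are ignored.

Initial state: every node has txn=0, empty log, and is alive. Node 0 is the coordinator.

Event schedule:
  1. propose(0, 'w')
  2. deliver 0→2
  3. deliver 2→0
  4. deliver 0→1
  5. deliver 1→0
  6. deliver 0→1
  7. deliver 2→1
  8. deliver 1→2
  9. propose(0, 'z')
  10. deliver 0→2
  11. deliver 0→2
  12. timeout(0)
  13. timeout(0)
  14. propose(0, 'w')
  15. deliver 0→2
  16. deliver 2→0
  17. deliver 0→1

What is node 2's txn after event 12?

2

step 1 propose(0,'w'): 0={coor,t=1,log=-}
step 2 deliver 0→2: 2={part,t=1,log=-}
step 3 deliver 2→0: —
step 4 deliver 0→1: 1={part,t=1,log=-}
step 5 deliver 1→0: 0={coor,t=1,log=w}
step 6 deliver 0→1: 1={part,t=1,log=w}
step 7 deliver 2→1: —
step 8 deliver 1→2: —
step 9 propose(0,'z'): 0={coor,t=2,log=w}
step 10 deliver 0→2: 2={part,t=1,log=w}
step 11 deliver 0→2: 2={part,t=2,log=w}
step 12 timeout(0): 0={coor,t=3,log=w}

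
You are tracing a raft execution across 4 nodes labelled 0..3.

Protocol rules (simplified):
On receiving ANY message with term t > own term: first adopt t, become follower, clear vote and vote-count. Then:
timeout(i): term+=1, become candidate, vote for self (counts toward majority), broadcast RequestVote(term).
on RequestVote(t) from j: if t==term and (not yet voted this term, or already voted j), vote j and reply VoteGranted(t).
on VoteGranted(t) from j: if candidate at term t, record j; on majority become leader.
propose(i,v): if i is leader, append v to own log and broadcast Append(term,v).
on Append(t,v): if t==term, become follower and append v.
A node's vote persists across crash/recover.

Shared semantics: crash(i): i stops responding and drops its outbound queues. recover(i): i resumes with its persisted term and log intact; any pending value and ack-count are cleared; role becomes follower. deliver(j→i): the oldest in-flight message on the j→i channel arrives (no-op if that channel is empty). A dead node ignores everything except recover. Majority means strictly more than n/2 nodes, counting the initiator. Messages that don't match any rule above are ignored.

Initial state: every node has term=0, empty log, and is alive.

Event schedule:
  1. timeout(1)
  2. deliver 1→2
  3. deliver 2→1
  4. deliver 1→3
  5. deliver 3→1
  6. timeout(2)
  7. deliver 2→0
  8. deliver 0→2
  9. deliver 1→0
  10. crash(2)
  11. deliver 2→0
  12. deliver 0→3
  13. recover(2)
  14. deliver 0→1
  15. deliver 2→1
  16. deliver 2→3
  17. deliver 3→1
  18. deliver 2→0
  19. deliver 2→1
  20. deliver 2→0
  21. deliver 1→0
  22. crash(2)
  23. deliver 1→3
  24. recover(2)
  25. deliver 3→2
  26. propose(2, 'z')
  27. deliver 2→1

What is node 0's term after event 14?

step 1 timeout(1): 1={cand,t=1,log=-}
step 2 deliver 1→2: 2={foll,t=1,log=-}
step 3 deliver 2→1: —
step 4 deliver 1→3: 3={foll,t=1,log=-}
step 5 deliver 3→1: 1={lead,t=1,log=-}
step 6 timeout(2): 2={cand,t=2,log=-}
step 7 deliver 2→0: 0={foll,t=2,log=-}
step 8 deliver 0→2: —
step 9 deliver 1→0: —
step 10 crash(2): 2={✗cand,t=2,log=-}
step 11 deliver 2→0: —
step 12 deliver 0→3: —
step 13 recover(2): 2={foll,t=2,log=-}
step 14 deliver 0→1: —

2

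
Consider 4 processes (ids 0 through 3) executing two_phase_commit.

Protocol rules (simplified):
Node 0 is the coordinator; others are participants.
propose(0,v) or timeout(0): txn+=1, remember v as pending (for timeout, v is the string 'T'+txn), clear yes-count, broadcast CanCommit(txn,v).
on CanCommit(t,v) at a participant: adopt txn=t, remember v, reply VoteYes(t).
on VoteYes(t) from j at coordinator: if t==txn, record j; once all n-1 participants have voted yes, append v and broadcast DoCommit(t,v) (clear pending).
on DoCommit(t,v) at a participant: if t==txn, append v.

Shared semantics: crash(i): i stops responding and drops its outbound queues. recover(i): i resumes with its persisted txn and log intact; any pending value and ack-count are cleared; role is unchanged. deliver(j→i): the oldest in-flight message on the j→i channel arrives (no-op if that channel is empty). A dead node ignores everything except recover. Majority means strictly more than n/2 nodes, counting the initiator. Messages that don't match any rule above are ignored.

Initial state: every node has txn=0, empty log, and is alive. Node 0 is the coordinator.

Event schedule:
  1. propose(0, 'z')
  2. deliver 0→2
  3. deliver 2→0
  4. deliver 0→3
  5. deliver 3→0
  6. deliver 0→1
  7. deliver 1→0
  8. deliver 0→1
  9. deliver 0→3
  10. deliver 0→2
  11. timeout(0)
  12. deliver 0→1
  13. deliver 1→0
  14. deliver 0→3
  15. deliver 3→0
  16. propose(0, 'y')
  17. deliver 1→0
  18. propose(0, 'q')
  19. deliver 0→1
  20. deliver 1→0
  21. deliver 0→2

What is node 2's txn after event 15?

step 1 propose(0,'z'): 0={coor,t=1,log=-}
step 2 deliver 0→2: 2={part,t=1,log=-}
step 3 deliver 2→0: —
step 4 deliver 0→3: 3={part,t=1,log=-}
step 5 deliver 3→0: —
step 6 deliver 0→1: 1={part,t=1,log=-}
step 7 deliver 1→0: 0={coor,t=1,log=z}
step 8 deliver 0→1: 1={part,t=1,log=z}
step 9 deliver 0→3: 3={part,t=1,log=z}
step 10 deliver 0→2: 2={part,t=1,log=z}
step 11 timeout(0): 0={coor,t=2,log=z}
step 12 deliver 0→1: 1={part,t=2,log=z}
step 13 deliver 1→0: —
step 14 deliver 0→3: 3={part,t=2,log=z}
step 15 deliver 3→0: —

1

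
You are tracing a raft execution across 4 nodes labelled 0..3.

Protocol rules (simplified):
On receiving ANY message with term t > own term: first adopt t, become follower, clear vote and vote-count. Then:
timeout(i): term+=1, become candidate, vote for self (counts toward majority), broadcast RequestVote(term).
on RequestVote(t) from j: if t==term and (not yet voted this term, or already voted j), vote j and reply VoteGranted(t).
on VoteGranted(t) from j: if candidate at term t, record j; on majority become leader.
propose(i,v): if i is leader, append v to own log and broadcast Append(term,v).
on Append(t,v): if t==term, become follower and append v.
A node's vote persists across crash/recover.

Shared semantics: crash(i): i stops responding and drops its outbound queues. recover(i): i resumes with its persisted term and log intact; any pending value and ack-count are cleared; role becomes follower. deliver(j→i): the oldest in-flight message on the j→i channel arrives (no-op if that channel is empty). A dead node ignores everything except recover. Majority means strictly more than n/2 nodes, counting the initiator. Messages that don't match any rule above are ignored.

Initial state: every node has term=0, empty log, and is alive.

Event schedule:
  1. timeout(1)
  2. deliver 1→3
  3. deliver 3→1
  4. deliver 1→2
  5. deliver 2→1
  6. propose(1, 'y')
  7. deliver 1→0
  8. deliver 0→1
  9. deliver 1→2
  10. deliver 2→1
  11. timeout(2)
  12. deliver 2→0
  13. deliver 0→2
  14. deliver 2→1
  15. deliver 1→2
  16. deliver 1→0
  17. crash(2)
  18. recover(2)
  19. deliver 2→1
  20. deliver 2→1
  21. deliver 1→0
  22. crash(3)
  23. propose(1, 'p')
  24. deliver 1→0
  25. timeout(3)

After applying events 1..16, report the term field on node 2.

1. timeout(1):  <1:cand t1 ->
2. deliver 1→3:  <3:foll t1 ->
3. deliver 3→1:  nop
4. deliver 1→2:  <2:foll t1 ->
5. deliver 2→1:  <1:lead t1 ->
6. propose(1,'y'):  <1:lead t1 y>
7. deliver 1→0:  <0:foll t1 ->
8. deliver 0→1:  nop
9. deliver 1→2:  <2:foll t1 y>
10. deliver 2→1:  nop
11. timeout(2):  <2:cand t2 y>
12. deliver 2→0:  <0:foll t2 ->
13. deliver 0→2:  nop
14. deliver 2→1:  <1:foll t2 y>
15. deliver 1→2:  <2:lead t2 y>
16. deliver 1→0:  nop

2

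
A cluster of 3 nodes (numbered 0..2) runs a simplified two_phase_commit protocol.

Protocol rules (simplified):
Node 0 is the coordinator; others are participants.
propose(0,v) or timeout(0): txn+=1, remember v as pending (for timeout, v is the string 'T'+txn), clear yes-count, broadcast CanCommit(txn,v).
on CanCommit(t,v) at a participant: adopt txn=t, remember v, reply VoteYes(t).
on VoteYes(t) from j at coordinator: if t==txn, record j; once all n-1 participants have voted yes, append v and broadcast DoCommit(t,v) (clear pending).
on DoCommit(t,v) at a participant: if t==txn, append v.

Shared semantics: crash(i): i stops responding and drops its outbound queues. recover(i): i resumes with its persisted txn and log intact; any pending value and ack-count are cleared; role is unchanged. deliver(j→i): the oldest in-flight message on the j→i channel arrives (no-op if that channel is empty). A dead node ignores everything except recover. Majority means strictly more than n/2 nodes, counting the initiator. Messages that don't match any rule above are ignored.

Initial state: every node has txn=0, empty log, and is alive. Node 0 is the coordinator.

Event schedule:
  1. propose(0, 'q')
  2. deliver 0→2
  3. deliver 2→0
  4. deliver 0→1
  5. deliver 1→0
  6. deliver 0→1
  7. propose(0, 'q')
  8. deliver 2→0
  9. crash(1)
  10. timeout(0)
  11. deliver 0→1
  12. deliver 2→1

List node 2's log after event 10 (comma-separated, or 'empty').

empty

step 1 propose(0,'q'): 0={coor,t=1,log=-}
step 2 deliver 0→2: 2={part,t=1,log=-}
step 3 deliver 2→0: —
step 4 deliver 0→1: 1={part,t=1,log=-}
step 5 deliver 1→0: 0={coor,t=1,log=q}
step 6 deliver 0→1: 1={part,t=1,log=q}
step 7 propose(0,'q'): 0={coor,t=2,log=q}
step 8 deliver 2→0: —
step 9 crash(1): 1={✗part,t=1,log=q}
step 10 timeout(0): 0={coor,t=3,log=q}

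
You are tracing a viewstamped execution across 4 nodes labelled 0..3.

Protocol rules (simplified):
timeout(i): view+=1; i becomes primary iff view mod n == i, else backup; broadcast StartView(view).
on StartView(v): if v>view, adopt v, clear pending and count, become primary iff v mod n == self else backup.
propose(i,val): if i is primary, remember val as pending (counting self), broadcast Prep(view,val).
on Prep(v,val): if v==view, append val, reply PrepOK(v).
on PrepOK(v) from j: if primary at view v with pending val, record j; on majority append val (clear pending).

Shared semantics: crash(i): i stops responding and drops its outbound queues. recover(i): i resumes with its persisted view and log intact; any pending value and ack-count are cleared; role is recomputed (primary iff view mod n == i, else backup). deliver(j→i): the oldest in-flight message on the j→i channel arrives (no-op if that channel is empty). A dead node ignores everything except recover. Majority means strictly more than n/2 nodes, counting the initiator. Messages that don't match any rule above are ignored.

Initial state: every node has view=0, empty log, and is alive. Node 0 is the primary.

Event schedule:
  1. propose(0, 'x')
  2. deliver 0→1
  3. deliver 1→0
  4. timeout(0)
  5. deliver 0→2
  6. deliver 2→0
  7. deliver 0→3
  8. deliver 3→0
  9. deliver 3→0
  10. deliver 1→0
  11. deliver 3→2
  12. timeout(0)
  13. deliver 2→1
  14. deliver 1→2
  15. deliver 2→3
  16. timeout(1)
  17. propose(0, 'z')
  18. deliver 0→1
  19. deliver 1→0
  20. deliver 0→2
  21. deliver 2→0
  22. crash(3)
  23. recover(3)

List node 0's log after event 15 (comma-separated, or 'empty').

empty

[1] propose(0,'x') → ∅
[2] deliver 0→1 → N1(back v0 [x])
[3] deliver 1→0 → ∅
[4] timeout(0) → N0(back v1 [-])
[5] deliver 0→2 → N2(back v0 [x])
[6] deliver 2→0 → ∅
[7] deliver 0→3 → N3(back v0 [x])
[8] deliver 3→0 → ∅
[9] deliver 3→0 → ∅
[10] deliver 1→0 → ∅
[11] deliver 3→2 → ∅
[12] timeout(0) → N0(back v2 [-])
[13] deliver 2→1 → ∅
[14] deliver 1→2 → ∅
[15] deliver 2→3 → ∅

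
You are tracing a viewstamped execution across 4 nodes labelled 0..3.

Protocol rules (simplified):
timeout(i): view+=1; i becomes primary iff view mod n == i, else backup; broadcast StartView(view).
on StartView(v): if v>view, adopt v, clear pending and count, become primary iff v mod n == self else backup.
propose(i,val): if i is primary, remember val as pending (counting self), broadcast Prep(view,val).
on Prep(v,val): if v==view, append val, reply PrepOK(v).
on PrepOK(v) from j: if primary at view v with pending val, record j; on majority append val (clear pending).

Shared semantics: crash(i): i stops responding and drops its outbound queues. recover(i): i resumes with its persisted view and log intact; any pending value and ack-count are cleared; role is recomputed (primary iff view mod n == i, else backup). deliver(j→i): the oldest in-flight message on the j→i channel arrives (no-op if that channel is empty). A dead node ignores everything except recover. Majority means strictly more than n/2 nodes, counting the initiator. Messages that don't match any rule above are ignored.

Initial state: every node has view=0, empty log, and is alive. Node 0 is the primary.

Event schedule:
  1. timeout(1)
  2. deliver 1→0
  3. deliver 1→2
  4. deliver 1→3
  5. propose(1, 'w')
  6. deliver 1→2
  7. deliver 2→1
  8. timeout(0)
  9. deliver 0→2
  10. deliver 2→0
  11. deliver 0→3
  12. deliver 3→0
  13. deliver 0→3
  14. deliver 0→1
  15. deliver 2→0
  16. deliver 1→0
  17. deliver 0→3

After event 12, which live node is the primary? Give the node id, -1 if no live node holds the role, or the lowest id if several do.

1

after 1 — timeout(1): n1:prim/v1/[-]
after 2 — deliver 1→0: n0:back/v1/[-]
after 3 — deliver 1→2: n2:back/v1/[-]
after 4 — deliver 1→3: n3:back/v1/[-]
after 5 — propose(1,'w'): ·
after 6 — deliver 1→2: n2:back/v1/[w]
after 7 — deliver 2→1: ·
after 8 — timeout(0): n0:back/v2/[-]
after 9 — deliver 0→2: n2:prim/v2/[w]
after 10 — deliver 2→0: ·
after 11 — deliver 0→3: n3:back/v2/[-]
after 12 — deliver 3→0: ·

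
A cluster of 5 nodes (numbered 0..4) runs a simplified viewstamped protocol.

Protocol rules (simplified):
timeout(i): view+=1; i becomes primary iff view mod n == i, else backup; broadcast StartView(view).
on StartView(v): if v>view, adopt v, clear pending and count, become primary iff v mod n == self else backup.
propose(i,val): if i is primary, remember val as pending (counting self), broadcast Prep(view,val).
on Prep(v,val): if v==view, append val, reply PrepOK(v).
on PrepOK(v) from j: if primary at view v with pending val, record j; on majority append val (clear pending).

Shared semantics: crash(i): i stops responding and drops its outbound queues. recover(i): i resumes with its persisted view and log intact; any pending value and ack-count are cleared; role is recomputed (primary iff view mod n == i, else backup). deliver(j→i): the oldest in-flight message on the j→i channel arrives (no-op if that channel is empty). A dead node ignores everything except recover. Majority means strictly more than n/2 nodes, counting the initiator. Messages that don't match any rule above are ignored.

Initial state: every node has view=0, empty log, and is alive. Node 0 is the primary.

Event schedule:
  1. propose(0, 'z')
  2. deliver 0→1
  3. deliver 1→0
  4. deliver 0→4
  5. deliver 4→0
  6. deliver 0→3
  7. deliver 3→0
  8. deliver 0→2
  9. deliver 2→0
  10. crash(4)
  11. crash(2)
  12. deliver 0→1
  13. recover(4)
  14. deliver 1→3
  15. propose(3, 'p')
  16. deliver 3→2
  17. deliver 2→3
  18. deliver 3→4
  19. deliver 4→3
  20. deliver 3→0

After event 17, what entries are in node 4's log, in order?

z

1. propose(0,'z'):  nop
2. deliver 0→1:  <1:back v0 z>
3. deliver 1→0:  nop
4. deliver 0→4:  <4:back v0 z>
5. deliver 4→0:  <0:prim v0 z>
6. deliver 0→3:  <3:back v0 z>
7. deliver 3→0:  nop
8. deliver 0→2:  <2:back v0 z>
9. deliver 2→0:  nop
10. crash(4):  <4:✗back v0 z>
11. crash(2):  <2:✗back v0 z>
12. deliver 0→1:  nop
13. recover(4):  <4:back v0 z>
14. deliver 1→3:  nop
15. propose(3,'p'):  nop
16. deliver 3→2:  nop
17. deliver 2→3:  nop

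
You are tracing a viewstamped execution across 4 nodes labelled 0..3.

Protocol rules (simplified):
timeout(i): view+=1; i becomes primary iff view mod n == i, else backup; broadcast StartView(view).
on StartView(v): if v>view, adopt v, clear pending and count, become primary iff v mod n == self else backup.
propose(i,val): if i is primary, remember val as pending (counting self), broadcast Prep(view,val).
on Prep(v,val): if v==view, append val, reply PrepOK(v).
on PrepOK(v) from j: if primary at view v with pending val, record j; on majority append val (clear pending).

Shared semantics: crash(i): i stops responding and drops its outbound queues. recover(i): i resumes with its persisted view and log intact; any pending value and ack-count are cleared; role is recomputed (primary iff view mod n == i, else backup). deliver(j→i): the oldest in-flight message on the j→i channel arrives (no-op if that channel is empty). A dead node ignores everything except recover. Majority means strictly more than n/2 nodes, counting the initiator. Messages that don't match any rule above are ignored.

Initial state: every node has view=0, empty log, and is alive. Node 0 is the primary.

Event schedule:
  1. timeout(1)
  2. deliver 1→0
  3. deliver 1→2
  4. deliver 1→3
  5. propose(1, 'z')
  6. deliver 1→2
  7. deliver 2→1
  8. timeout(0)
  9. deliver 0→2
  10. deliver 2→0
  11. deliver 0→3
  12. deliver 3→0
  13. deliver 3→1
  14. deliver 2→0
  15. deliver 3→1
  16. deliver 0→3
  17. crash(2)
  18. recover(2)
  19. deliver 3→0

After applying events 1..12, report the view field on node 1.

1

e1 timeout(1): 1[prim,v=1,-]
e2 deliver 1→0: 0[back,v=1,-]
e3 deliver 1→2: 2[back,v=1,-]
e4 deliver 1→3: 3[back,v=1,-]
e5 propose(1,'z'): ·
e6 deliver 1→2: 2[back,v=1,z]
e7 deliver 2→1: ·
e8 timeout(0): 0[back,v=2,-]
e9 deliver 0→2: 2[prim,v=2,z]
e10 deliver 2→0: ·
e11 deliver 0→3: 3[back,v=2,-]
e12 deliver 3→0: ·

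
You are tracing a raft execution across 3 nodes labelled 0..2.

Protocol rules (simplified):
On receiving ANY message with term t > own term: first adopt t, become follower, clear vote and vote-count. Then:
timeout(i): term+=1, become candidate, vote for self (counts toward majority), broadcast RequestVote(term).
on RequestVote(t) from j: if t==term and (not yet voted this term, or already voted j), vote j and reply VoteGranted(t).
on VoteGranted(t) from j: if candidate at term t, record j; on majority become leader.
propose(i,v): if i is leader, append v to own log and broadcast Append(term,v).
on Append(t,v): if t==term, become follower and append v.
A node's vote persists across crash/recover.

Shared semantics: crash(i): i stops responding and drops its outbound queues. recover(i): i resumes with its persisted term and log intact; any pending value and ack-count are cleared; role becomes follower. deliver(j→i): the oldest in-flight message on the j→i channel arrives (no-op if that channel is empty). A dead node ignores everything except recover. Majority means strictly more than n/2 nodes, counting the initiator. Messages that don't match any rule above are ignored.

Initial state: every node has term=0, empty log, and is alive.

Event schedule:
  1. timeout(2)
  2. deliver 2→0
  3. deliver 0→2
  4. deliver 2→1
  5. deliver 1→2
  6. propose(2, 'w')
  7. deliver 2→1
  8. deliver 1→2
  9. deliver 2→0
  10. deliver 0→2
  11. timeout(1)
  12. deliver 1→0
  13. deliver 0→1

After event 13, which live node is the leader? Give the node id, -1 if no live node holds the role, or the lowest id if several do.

1

step 1 timeout(2): 2={cand,t=1,log=-}
step 2 deliver 2→0: 0={foll,t=1,log=-}
step 3 deliver 0→2: 2={lead,t=1,log=-}
step 4 deliver 2→1: 1={foll,t=1,log=-}
step 5 deliver 1→2: —
step 6 propose(2,'w'): 2={lead,t=1,log=w}
step 7 deliver 2→1: 1={foll,t=1,log=w}
step 8 deliver 1→2: —
step 9 deliver 2→0: 0={foll,t=1,log=w}
step 10 deliver 0→2: —
step 11 timeout(1): 1={cand,t=2,log=w}
step 12 deliver 1→0: 0={foll,t=2,log=w}
step 13 deliver 0→1: 1={lead,t=2,log=w}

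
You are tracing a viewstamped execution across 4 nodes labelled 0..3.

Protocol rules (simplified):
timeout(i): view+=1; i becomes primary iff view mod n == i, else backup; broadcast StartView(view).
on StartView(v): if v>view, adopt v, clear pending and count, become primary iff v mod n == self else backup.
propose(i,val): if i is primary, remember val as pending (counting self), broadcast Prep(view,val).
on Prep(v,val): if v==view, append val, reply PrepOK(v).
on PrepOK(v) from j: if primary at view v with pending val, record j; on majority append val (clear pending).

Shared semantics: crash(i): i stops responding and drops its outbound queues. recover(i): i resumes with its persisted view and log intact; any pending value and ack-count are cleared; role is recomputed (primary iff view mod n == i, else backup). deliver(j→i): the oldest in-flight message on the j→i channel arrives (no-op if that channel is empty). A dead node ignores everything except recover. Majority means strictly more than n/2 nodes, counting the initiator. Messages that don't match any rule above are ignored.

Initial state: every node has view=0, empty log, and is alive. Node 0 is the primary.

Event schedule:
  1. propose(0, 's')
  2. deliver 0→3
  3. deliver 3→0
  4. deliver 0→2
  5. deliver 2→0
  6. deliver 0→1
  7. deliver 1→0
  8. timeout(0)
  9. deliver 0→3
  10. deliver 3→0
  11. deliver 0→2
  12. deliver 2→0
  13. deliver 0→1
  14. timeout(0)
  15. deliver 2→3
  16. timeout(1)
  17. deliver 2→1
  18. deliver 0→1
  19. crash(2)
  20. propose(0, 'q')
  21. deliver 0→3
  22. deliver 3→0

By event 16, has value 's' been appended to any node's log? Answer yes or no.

yes

[1] propose(0,'s') → ∅
[2] deliver 0→3 → N3(back v0 [s])
[3] deliver 3→0 → ∅
[4] deliver 0→2 → N2(back v0 [s])
[5] deliver 2→0 → N0(prim v0 [s])
[6] deliver 0→1 → N1(back v0 [s])
[7] deliver 1→0 → ∅
[8] timeout(0) → N0(back v1 [s])
[9] deliver 0→3 → N3(back v1 [s])
[10] deliver 3→0 → ∅
[11] deliver 0→2 → N2(back v1 [s])
[12] deliver 2→0 → ∅
[13] deliver 0→1 → N1(prim v1 [s])
[14] timeout(0) → N0(back v2 [s])
[15] deliver 2→3 → ∅
[16] timeout(1) → N1(back v2 [s])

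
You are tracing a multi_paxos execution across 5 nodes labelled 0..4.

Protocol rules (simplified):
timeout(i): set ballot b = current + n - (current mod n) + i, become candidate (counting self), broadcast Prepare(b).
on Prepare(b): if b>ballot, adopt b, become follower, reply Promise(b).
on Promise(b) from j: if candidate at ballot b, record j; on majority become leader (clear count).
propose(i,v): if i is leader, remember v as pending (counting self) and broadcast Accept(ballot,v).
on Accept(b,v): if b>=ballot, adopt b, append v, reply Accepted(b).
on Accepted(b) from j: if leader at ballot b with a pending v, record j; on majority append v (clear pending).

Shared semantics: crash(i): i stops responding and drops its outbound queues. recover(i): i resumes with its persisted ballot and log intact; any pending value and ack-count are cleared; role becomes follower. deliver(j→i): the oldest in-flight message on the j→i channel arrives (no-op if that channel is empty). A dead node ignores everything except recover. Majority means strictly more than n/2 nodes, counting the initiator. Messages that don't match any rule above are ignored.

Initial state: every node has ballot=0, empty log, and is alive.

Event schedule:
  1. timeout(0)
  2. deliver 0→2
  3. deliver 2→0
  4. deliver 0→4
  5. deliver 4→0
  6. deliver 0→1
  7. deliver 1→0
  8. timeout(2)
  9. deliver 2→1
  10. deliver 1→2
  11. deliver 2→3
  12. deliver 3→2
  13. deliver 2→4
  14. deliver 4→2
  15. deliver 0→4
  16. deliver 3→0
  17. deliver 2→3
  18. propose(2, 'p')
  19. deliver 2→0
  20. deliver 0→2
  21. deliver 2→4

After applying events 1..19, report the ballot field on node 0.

12

after 1 — timeout(0): n0:cand/b5/[-]
after 2 — deliver 0→2: n2:foll/b5/[-]
after 3 — deliver 2→0: ·
after 4 — deliver 0→4: n4:foll/b5/[-]
after 5 — deliver 4→0: n0:lead/b5/[-]
after 6 — deliver 0→1: n1:foll/b5/[-]
after 7 — deliver 1→0: ·
after 8 — timeout(2): n2:cand/b12/[-]
after 9 — deliver 2→1: n1:foll/b12/[-]
after 10 — deliver 1→2: ·
after 11 — deliver 2→3: n3:foll/b12/[-]
after 12 — deliver 3→2: n2:lead/b12/[-]
after 13 — deliver 2→4: n4:foll/b12/[-]
after 14 — deliver 4→2: ·
after 15 — deliver 0→4: ·
after 16 — deliver 3→0: ·
after 17 — deliver 2→3: ·
after 18 — propose(2,'p'): ·
after 19 — deliver 2→0: n0:foll/b12/[-]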